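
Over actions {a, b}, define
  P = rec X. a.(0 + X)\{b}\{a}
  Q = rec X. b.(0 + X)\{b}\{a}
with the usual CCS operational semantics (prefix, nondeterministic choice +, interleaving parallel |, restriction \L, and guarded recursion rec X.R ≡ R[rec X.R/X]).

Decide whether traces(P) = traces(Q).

Reachable graph of P (2 states):
  s0 = rec X. a.(0 + X)\{b}\{a} has moves --a--▸ s1
  s1 = (0 + (rec X. a.(0 + X)\{b}\{a}))\{b}\{a} has moves stopped
Reachable graph of Q (2 states):
  t0 = rec X. b.(0 + X)\{b}\{a} has moves --b--▸ t1
  t1 = (0 + (rec X. b.(0 + X)\{b}\{a}))\{b}\{a} has moves stopped
Executing a from P (initial set {s0}):
  [1] a ⇒ {s1}
  ✓ P
Executing a from Q (initial set {t0}):
  [1] a ⇒ no successor for Q

NO — witness ⟨a⟩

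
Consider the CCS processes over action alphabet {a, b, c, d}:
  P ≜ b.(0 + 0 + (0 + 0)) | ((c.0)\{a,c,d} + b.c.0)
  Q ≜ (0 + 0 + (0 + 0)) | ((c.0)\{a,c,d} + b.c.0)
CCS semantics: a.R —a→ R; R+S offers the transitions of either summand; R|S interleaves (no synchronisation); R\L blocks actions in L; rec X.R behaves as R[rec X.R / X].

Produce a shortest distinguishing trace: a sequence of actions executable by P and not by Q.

bb

Reachable graph of P (6 states):
  m0 = b.(0 + 0 + (0 + 0)) | ((c.0)\{a,c,d} + b.c.0) → -b-> m1, -b-> m2
  m1 = (0 + 0 + (0 + 0)) | ((c.0)\{a,c,d} + b.c.0) → -b-> m3
  m2 = b.(0 + 0 + (0 + 0)) | c.0 → -b-> m3, -c-> m4
  m3 = (0 + 0 + (0 + 0)) | c.0 → -c-> m5
  m4 = b.(0 + 0 + (0 + 0)) | 0 → -b-> m5
  m5 = (0 + 0 + (0 + 0)) | 0 → (no moves)
Reachable graph of Q (3 states):
  n0 = (0 + 0 + (0 + 0)) | ((c.0)\{a,c,d} + b.c.0) → -b-> n1
  n1 = (0 + 0 + (0 + 0)) | c.0 → -c-> n2
  n2 = (0 + 0 + (0 + 0)) | 0 → (no moves)
Run σ = ⟨bb⟩ on P: start {m0}
  after b @ step 1: {m1, m2}
  after b @ step 2: {m3}
  P completes σ.
Run σ = ⟨bb⟩ on Q: start {n0}
  after b @ step 1: {n1}
  after b @ step 2: ∅  — Q cannot continue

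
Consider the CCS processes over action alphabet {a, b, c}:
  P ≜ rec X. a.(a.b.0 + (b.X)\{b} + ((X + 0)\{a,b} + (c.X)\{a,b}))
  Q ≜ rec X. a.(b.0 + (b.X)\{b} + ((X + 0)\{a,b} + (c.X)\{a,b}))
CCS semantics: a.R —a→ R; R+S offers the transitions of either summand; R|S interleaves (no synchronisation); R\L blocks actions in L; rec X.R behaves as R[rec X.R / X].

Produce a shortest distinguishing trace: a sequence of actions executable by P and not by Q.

aa

Reachable graph of P (5 states):
  s0 = rec X. a.(a.b.0 + (b.X)\{b} + ((X + 0)\{a,b} + (c.X)\{a,b})) :: -a-> s1
  s1 = a.b.0 + (b.(rec X. a.(a.b.0 + (b.X)\{b} + ((X + 0)\{a,b} + (c.X)\{a,b}))))\{b} + (((rec X. a.(a.b.0 + (b.X)\{b} + ((X + 0)\{a,b} + (c.X)\{a,b}))) + 0)\{a,b} + (c.(rec X. a.(a.b.0 + (b.X)\{b} + ((X + 0)\{a,b} + (c.X)\{a,b}))))\{a,b}) :: -a-> s2, -c-> s3
  s2 = b.0 :: -b-> s4
  s3 = (rec X. a.(a.b.0 + (b.X)\{b} + ((X + 0)\{a,b} + (c.X)\{a,b})))\{a,b} :: stopped
  s4 = 0 :: stopped
Reachable graph of Q (4 states):
  t0 = rec X. a.(b.0 + (b.X)\{b} + ((X + 0)\{a,b} + (c.X)\{a,b})) :: -a-> t1
  t1 = b.0 + (b.(rec X. a.(b.0 + (b.X)\{b} + ((X + 0)\{a,b} + (c.X)\{a,b}))))\{b} + (((rec X. a.(b.0 + (b.X)\{b} + ((X + 0)\{a,b} + (c.X)\{a,b}))) + 0)\{a,b} + (c.(rec X. a.(b.0 + (b.X)\{b} + ((X + 0)\{a,b} + (c.X)\{a,b}))))\{a,b}) :: -b-> t2, -c-> t3
  t2 = 0 :: stopped
  t3 = (rec X. a.(b.0 + (b.X)\{b} + ((X + 0)\{a,b} + (c.X)\{a,b})))\{a,b} :: stopped
Run σ = ⟨aa⟩ on P: start {s0}
  [1] a ⇒ {s1}
  [2] a ⇒ {s2}
  ✓ P
Run σ = ⟨aa⟩ on Q: start {t0}
  [1] a ⇒ {t1}
  [2] a ⇒ no successor for Q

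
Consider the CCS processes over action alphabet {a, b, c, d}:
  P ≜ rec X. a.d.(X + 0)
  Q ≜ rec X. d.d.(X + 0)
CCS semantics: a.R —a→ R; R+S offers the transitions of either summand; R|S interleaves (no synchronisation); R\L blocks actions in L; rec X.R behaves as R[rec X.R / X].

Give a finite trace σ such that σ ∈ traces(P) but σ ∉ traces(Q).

Reachable graph of P (3 states):
  u0 = rec X. a.d.(X + 0) ⊢ ··a··> u1
  u1 = d.((rec X. a.d.(X + 0)) + 0) ⊢ ··d··> u2
  u2 = (rec X. a.d.(X + 0)) + 0 ⊢ ··a··> u1
Reachable graph of Q (3 states):
  v0 = rec X. d.d.(X + 0) ⊢ ··d··> v1
  v1 = d.((rec X. d.d.(X + 0)) + 0) ⊢ ··d··> v2
  v2 = (rec X. d.d.(X + 0)) + 0 ⊢ ··d··> v1
Trace ⟨a⟩ through P, begin at {u0}:
  [1] a ⇒ {u1}
  — P admits the full trace.
Trace ⟨a⟩ through Q, begin at {v0}:
  [1] a ⇒ ∅  — Q cannot continue

a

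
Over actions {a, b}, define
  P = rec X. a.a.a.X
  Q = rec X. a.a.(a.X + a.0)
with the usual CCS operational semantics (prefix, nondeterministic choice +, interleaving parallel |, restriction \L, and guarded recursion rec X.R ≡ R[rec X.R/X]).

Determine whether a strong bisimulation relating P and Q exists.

P's transition system — 3 states:
  u0 = rec X. a.a.a.X | -a-> u1
  u1 = a.a.(rec X. a.a.a.X) | -a-> u2
  u2 = a.(rec X. a.a.a.X) | -a-> u0
Q's transition system — 4 states:
  v0 = rec X. a.a.(a.X + a.0) | -a-> v1
  v1 = a.(a.(rec X. a.a.(a.X + a.0)) + a.0) | -a-> v2
  v2 = a.(rec X. a.a.(a.X + a.0)) + a.0 | -a-> v0, -a-> v3
  v3 = 0 | ·
Bisimilarity quotient blocks:
  B0 = {u0, u1, u2}
  B1 = {v0}
  B2 = {v1}
  B3 = {v2}
  B4 = {v3}
u0 ∈ B0, v0 ∈ B1 → different blocks

NO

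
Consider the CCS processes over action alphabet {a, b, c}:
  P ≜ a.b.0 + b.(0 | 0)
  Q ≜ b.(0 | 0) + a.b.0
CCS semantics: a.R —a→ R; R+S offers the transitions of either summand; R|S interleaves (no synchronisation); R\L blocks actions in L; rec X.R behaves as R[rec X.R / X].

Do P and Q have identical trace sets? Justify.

Reachable graph of P (4 states):
  u0 = a.b.0 + b.(0 | 0) ⊢ —a→ u1, —b→ u2
  u1 = b.0 ⊢ —b→ u3
  u2 = 0 | 0 ⊢ stopped
  u3 = 0 ⊢ stopped
Reachable graph of Q (4 states):
  v0 = b.(0 | 0) + a.b.0 ⊢ —a→ v1, —b→ v2
  v1 = b.0 ⊢ —b→ v3
  v2 = 0 | 0 ⊢ stopped
  v3 = 0 ⊢ stopped
Bisimilarity quotient blocks:
  B0 = {u0, v0}
  B1 = {u1, v1}
  B2 = {u2, u3, v2, v3}
u0 ∈ B0, v0 ∈ B0 → same block
Bisimilar ⇒ trace-equivalent.

trace-equivalent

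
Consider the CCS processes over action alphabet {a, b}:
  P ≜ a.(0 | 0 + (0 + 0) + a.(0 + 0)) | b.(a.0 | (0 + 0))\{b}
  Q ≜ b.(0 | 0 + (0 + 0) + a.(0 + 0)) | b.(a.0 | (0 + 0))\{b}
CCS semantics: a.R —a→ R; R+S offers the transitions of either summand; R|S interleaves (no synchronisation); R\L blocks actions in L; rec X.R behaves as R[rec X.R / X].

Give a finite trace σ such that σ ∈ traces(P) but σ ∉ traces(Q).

a

P's transition system — 9 states:
  u0 = a.(0 | 0 + (0 + 0) + a.(0 + 0)) | b.(a.0 | (0 + 0))\{b} | =a=> u1, =b=> u2
  u1 = (0 | 0 + (0 + 0) + a.(0 + 0)) | b.(a.0 | (0 + 0))\{b} | =a=> u3, =b=> u4
  u2 = a.(0 | 0 + (0 + 0) + a.(0 + 0)) | (a.0 | (0 + 0))\{b} | =a=> u4, =a=> u5
  u3 = (0 + 0) | b.(a.0 | (0 + 0))\{b} | =b=> u6
  u4 = (0 | 0 + (0 + 0) + a.(0 + 0)) | (a.0 | (0 + 0))\{b} | =a=> u6, =a=> u7
  u5 = a.(0 | 0 + (0 + 0) + a.(0 + 0)) | (0 | (0 + 0))\{b} | =a=> u7
  u6 = (0 + 0) | (a.0 | (0 + 0))\{b} | =a=> u8
  u7 = (0 | 0 + (0 + 0) + a.(0 + 0)) | (0 | (0 + 0))\{b} | =a=> u8
  u8 = (0 + 0) | (0 | (0 + 0))\{b} | ∅
Q's transition system — 9 states:
  v0 = b.(0 | 0 + (0 + 0) + a.(0 + 0)) | b.(a.0 | (0 + 0))\{b} | =b=> v1, =b=> v2
  v1 = (0 | 0 + (0 + 0) + a.(0 + 0)) | b.(a.0 | (0 + 0))\{b} | =a=> v3, =b=> v4
  v2 = b.(0 | 0 + (0 + 0) + a.(0 + 0)) | (a.0 | (0 + 0))\{b} | =a=> v5, =b=> v4
  v3 = (0 + 0) | b.(a.0 | (0 + 0))\{b} | =b=> v6
  v4 = (0 | 0 + (0 + 0) + a.(0 + 0)) | (a.0 | (0 + 0))\{b} | =a=> v6, =a=> v7
  v5 = b.(0 | 0 + (0 + 0) + a.(0 + 0)) | (0 | (0 + 0))\{b} | =b=> v7
  v6 = (0 + 0) | (a.0 | (0 + 0))\{b} | =a=> v8
  v7 = (0 | 0 + (0 + 0) + a.(0 + 0)) | (0 | (0 + 0))\{b} | =a=> v8
  v8 = (0 + 0) | (0 | (0 + 0))\{b} | ∅
Trace ⟨a⟩ through P, begin at {u0}:
  step 1 (a): {u1}
  — P admits the full trace.
Trace ⟨a⟩ through Q, begin at {v0}:
  step 1 (a): ∅ (Q stuck)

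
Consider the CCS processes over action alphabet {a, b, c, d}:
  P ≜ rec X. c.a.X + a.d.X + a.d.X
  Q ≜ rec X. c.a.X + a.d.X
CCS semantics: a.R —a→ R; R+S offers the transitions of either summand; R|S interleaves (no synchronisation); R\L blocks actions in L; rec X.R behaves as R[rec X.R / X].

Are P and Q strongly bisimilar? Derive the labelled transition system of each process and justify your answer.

P ~ Q

Reachable graph of P (3 states):
  u0 = rec X. c.a.X + a.d.X + a.d.X :: -a-> u1, -c-> u2
  u1 = d.(rec X. c.a.X + a.d.X + a.d.X) :: -d-> u0
  u2 = a.(rec X. c.a.X + a.d.X + a.d.X) :: -a-> u0
Reachable graph of Q (3 states):
  v0 = rec X. c.a.X + a.d.X :: -a-> v1, -c-> v2
  v1 = d.(rec X. c.a.X + a.d.X) :: -d-> v0
  v2 = a.(rec X. c.a.X + a.d.X) :: -a-> v0
Bisimilarity quotient blocks:
  B0 = {u0, v0}
  B1 = {u1, v1}
  B2 = {u2, v2}
u0 ∈ B0, v0 ∈ B0 → same block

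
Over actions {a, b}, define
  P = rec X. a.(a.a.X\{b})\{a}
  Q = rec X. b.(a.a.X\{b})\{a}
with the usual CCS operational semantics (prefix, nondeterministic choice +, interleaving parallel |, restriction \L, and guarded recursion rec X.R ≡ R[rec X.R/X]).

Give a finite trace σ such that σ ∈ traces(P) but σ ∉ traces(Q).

a

P's transition system — 2 states:
  m0 = rec X. a.(a.a.X\{b})\{a} ⊢ =a=> m1
  m1 = (a.a.(rec X. a.(a.a.X\{b})\{a})\{b})\{a} ⊢ deadlocked
Q's transition system — 2 states:
  n0 = rec X. b.(a.a.X\{b})\{a} ⊢ =b=> n1
  n1 = (a.a.(rec X. b.(a.a.X\{b})\{a})\{b})\{a} ⊢ deadlocked
Executing a from P (initial set {m0}):
  step 1 (a): {m1}
  — P admits the full trace.
Executing a from Q (initial set {n0}):
  step 1 (a): ∅ (Q stuck)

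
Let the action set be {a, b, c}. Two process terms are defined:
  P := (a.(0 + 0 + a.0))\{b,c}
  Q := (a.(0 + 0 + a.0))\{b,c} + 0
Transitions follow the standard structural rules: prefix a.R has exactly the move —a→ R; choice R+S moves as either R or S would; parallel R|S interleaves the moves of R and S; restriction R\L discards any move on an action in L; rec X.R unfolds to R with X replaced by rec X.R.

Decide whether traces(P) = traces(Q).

YES

Reachable graph of P (3 states):
  m0 = (a.(0 + 0 + a.0))\{b,c} :: —a→ m1
  m1 = (0 + 0 + a.0)\{b,c} :: —a→ m2
  m2 = 0\{b,c} :: stopped
Reachable graph of Q (3 states):
  n0 = (a.(0 + 0 + a.0))\{b,c} + 0 :: —a→ n1
  n1 = (0 + 0 + a.0)\{b,c} :: —a→ n2
  n2 = 0\{b,c} :: stopped
Coarsest stable partition (strong bisimilarity classes):
  B0 = {m0, n0}
  B1 = {m1, n1}
  B2 = {m2, n2}
m0 ∈ B0, n0 ∈ B0 → same block
Bisimilar ⇒ trace-equivalent.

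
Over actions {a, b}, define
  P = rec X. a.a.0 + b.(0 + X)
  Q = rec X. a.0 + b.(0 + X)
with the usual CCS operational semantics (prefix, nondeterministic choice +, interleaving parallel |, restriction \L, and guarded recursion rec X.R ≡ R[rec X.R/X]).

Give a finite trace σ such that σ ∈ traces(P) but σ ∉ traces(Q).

aa

P's transition system — 4 states:
  u0 = rec X. a.a.0 + b.(0 + X) :: =a=> u1, =b=> u2
  u1 = a.0 :: =a=> u3
  u2 = 0 + (rec X. a.a.0 + b.(0 + X)) :: =a=> u1, =b=> u2
  u3 = 0 :: ·
Q's transition system — 3 states:
  v0 = rec X. a.0 + b.(0 + X) :: =a=> v1, =b=> v2
  v1 = 0 :: ·
  v2 = 0 + (rec X. a.0 + b.(0 + X)) :: =a=> v1, =b=> v2
Executing aa from P (initial set {u0}):
  step 1 (a): {u1}
  step 2 (a): {u3}
  P completes σ.
Executing aa from Q (initial set {v0}):
  step 1 (a): {v1}
  step 2 (a): ∅  — Q cannot continue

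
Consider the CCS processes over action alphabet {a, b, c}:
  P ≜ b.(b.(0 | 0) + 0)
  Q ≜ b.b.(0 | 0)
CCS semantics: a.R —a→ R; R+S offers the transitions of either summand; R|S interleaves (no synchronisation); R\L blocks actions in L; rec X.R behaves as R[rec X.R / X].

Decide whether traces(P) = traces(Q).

LTS(P): 3 reachable states
  s0 = b.(b.(0 | 0) + 0) → -b-> s1
  s1 = b.(0 | 0) + 0 → -b-> s2
  s2 = 0 | 0 → ·
LTS(Q): 3 reachable states
  t0 = b.b.(0 | 0) → -b-> t1
  t1 = b.(0 | 0) → -b-> t2
  t2 = 0 | 0 → ·
Bisimilarity quotient blocks:
  B0 = {s0, t0}
  B1 = {s1, t1}
  B2 = {s2, t2}
s0 ∈ B0, t0 ∈ B0 → same block
Bisimilar ⇒ trace-equivalent.

trace-equivalent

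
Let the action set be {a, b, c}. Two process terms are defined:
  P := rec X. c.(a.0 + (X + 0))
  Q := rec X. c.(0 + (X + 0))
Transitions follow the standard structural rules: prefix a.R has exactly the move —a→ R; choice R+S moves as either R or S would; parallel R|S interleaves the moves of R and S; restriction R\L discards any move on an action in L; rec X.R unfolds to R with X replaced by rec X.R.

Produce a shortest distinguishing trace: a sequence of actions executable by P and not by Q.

P's transition system — 3 states:
  u0 = rec X. c.(a.0 + (X + 0)) ⊢ —c→ u1
  u1 = a.0 + ((rec X. c.(a.0 + (X + 0))) + 0) ⊢ —a→ u2, —c→ u1
  u2 = 0 ⊢ (no moves)
Q's transition system — 2 states:
  v0 = rec X. c.(0 + (X + 0)) ⊢ —c→ v1
  v1 = 0 + ((rec X. c.(0 + (X + 0))) + 0) ⊢ —c→ v1
Trace ⟨ca⟩ through P, begin at {u0}:
  [1] c ⇒ {u1}
  [2] a ⇒ {u2}
  ✓ P
Trace ⟨ca⟩ through Q, begin at {v0}:
  [1] c ⇒ {v1}
  [2] a ⇒ ∅ (Q stuck)

ca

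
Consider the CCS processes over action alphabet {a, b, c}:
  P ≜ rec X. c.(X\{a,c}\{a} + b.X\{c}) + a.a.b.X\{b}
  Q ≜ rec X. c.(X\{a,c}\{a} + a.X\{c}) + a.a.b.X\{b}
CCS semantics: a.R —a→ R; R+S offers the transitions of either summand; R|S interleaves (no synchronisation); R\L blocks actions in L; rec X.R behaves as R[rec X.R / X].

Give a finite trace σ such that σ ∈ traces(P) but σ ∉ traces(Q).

cb

Reachable graph of P (14 states):
  m0 = rec X. c.(X\{a,c}\{a} + b.X\{c}) + a.a.b.X\{b} has moves —a→ m1, —c→ m2
  m1 = a.b.(rec X. c.(X\{a,c}\{a} + b.X\{c}) + a.a.b.X\{b})\{b} has moves —a→ m3
  m2 = (rec X. c.(X\{a,c}\{a} + b.X\{c}) + a.a.b.X\{b})\{a,c}\{a} + b.(rec X. c.(X\{a,c}\{a} + b.X\{c}) + a.a.b.X\{b})\{c} has moves —b→ m4
  m3 = b.(rec X. c.(X\{a,c}\{a} + b.X\{c}) + a.a.b.X\{b})\{b} has moves —b→ m5
  m4 = (rec X. c.(X\{a,c}\{a} + b.X\{c}) + a.a.b.X\{b})\{c} has moves —a→ m6
  m5 = (rec X. c.(X\{a,c}\{a} + b.X\{c}) + a.a.b.X\{b})\{b} has moves —a→ m7, —c→ m8
  m6 = (a.b.(rec X. c.(X\{a,c}\{a} + b.X\{c}) + a.a.b.X\{b})\{b})\{c} has moves —a→ m9
  m7 = (a.b.(rec X. c.(X\{a,c}\{a} + b.X\{c}) + a.a.b.X\{b})\{b})\{b} has moves —a→ m10
  m8 = ((rec X. c.(X\{a,c}\{a} + b.X\{c}) + a.a.b.X\{b})\{a,c}\{a} + b.(rec X. c.(X\{a,c}\{a} + b.X\{c}) + a.a.b.X\{b})\{c})\{b} has moves ·
  m9 = (b.(rec X. c.(X\{a,c}\{a} + b.X\{c}) + a.a.b.X\{b})\{b})\{c} has moves —b→ m11
  m10 = (b.(rec X. c.(X\{a,c}\{a} + b.X\{c}) + a.a.b.X\{b})\{b})\{b} has moves ·
  m11 = (rec X. c.(X\{a,c}\{a} + b.X\{c}) + a.a.b.X\{b})\{b}\{c} has moves —a→ m12
  m12 = (a.b.(rec X. c.(X\{a,c}\{a} + b.X\{c}) + a.a.b.X\{b})\{b})\{b}\{c} has moves —a→ m13
  m13 = (b.(rec X. c.(X\{a,c}\{a} + b.X\{c}) + a.a.b.X\{b})\{b})\{b}\{c} has moves ·
Reachable graph of Q (17 states):
  n0 = rec X. c.(X\{a,c}\{a} + a.X\{c}) + a.a.b.X\{b} has moves —a→ n1, —c→ n2
  n1 = a.b.(rec X. c.(X\{a,c}\{a} + a.X\{c}) + a.a.b.X\{b})\{b} has moves —a→ n3
  n2 = (rec X. c.(X\{a,c}\{a} + a.X\{c}) + a.a.b.X\{b})\{a,c}\{a} + a.(rec X. c.(X\{a,c}\{a} + a.X\{c}) + a.a.b.X\{b})\{c} has moves —a→ n4
  n3 = b.(rec X. c.(X\{a,c}\{a} + a.X\{c}) + a.a.b.X\{b})\{b} has moves —b→ n5
  n4 = (rec X. c.(X\{a,c}\{a} + a.X\{c}) + a.a.b.X\{b})\{c} has moves —a→ n6
  n5 = (rec X. c.(X\{a,c}\{a} + a.X\{c}) + a.a.b.X\{b})\{b} has moves —a→ n7, —c→ n8
  n6 = (a.b.(rec X. c.(X\{a,c}\{a} + a.X\{c}) + a.a.b.X\{b})\{b})\{c} has moves —a→ n9
  n7 = (a.b.(rec X. c.(X\{a,c}\{a} + a.X\{c}) + a.a.b.X\{b})\{b})\{b} has moves —a→ n10
  n8 = ((rec X. c.(X\{a,c}\{a} + a.X\{c}) + a.a.b.X\{b})\{a,c}\{a} + a.(rec X. c.(X\{a,c}\{a} + a.X\{c}) + a.a.b.X\{b})\{c})\{b} has moves —a→ n11
  n9 = (b.(rec X. c.(X\{a,c}\{a} + a.X\{c}) + a.a.b.X\{b})\{b})\{c} has moves —b→ n12
  n10 = (b.(rec X. c.(X\{a,c}\{a} + a.X\{c}) + a.a.b.X\{b})\{b})\{b} has moves ·
  n11 = (rec X. c.(X\{a,c}\{a} + a.X\{c}) + a.a.b.X\{b})\{c}\{b} has moves —a→ n13
  n12 = (rec X. c.(X\{a,c}\{a} + a.X\{c}) + a.a.b.X\{b})\{b}\{c} has moves —a→ n14
  n13 = (a.b.(rec X. c.(X\{a,c}\{a} + a.X\{c}) + a.a.b.X\{b})\{b})\{c}\{b} has moves —a→ n15
  n14 = (a.b.(rec X. c.(X\{a,c}\{a} + a.X\{c}) + a.a.b.X\{b})\{b})\{b}\{c} has moves —a→ n16
  n15 = (b.(rec X. c.(X\{a,c}\{a} + a.X\{c}) + a.a.b.X\{b})\{b})\{c}\{b} has moves ·
  n16 = (b.(rec X. c.(X\{a,c}\{a} + a.X\{c}) + a.a.b.X\{b})\{b})\{b}\{c} has moves ·
Trace ⟨cb⟩ through P, begin at {m0}:
  [1] c ⇒ {m2}
  [2] b ⇒ {m4}
  P completes σ.
Trace ⟨cb⟩ through Q, begin at {n0}:
  [1] c ⇒ {n2}
  [2] b ⇒ no successor for Q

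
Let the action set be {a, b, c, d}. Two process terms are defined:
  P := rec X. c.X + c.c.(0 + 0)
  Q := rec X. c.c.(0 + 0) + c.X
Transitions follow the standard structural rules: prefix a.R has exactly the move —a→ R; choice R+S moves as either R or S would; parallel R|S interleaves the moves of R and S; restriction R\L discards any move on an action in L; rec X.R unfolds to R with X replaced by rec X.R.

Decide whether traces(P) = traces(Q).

Reachable graph of P (3 states):
  s0 = rec X. c.X + c.c.(0 + 0) → =c=> s0, =c=> s1
  s1 = c.(0 + 0) → =c=> s2
  s2 = 0 + 0 → stopped
Reachable graph of Q (3 states):
  t0 = rec X. c.c.(0 + 0) + c.X → =c=> t0, =c=> t1
  t1 = c.(0 + 0) → =c=> t2
  t2 = 0 + 0 → stopped
Partition-refinement fixed point:
  B0 = {s0, t0}
  B1 = {s1, t1}
  B2 = {s2, t2}
s0 ∈ B0, t0 ∈ B0 → same block
Bisimilar ⇒ trace-equivalent.

YES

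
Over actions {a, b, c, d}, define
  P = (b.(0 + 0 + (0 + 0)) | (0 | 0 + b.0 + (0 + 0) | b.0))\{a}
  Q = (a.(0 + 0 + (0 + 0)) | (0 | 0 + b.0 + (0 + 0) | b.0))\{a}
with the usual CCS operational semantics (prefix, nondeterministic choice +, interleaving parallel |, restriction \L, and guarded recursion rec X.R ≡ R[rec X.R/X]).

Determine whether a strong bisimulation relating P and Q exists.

P ≁ Q

P's transition system — 6 states:
  p0 = (b.(0 + 0 + (0 + 0)) | (0 | 0 + b.0 + (0 + 0) | b.0))\{a} → --b--▸ p1, --b--▸ p2, --b--▸ p3
  p1 = ((0 + 0 + (0 + 0)) | (0 | 0 + b.0 + (0 + 0) | b.0))\{a} → --b--▸ p4, --b--▸ p5
  p2 = (b.(0 + 0 + (0 + 0)) | ((0 + 0) | 0))\{a} → --b--▸ p4
  p3 = (b.(0 + 0 + (0 + 0)) | 0)\{a} → --b--▸ p5
  p4 = ((0 + 0 + (0 + 0)) | ((0 + 0) | 0))\{a} → ∅
  p5 = ((0 + 0 + (0 + 0)) | 0)\{a} → ∅
Q's transition system — 3 states:
  q0 = (a.(0 + 0 + (0 + 0)) | (0 | 0 + b.0 + (0 + 0) | b.0))\{a} → --b--▸ q1, --b--▸ q2
  q1 = (a.(0 + 0 + (0 + 0)) | ((0 + 0) | 0))\{a} → ∅
  q2 = (a.(0 + 0 + (0 + 0)) | 0)\{a} → ∅
Coarsest stable partition (strong bisimilarity classes):
  B0 = {p0}
  B1 = {p1, p2, p3, q0}
  B2 = {p4, p5, q1, q2}
p0 ∈ B0, q0 ∈ B1 → different blocks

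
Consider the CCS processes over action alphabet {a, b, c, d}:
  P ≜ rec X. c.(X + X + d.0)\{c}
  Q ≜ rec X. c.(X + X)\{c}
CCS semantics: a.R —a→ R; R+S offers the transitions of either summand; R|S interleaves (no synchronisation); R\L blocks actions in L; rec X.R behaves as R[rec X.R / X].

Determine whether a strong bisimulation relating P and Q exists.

not bisimilar

Reachable graph of P (3 states):
  s0 = rec X. c.(X + X + d.0)\{c} → —c→ s1
  s1 = ((rec X. c.(X + X + d.0)\{c}) + (rec X. c.(X + X + d.0)\{c}) + d.0)\{c} → —d→ s2
  s2 = 0\{c} → stopped
Reachable graph of Q (2 states):
  t0 = rec X. c.(X + X)\{c} → —c→ t1
  t1 = ((rec X. c.(X + X)\{c}) + (rec X. c.(X + X)\{c}))\{c} → stopped
Partition-refinement fixed point:
  B0 = {s0}
  B1 = {s1}
  B2 = {s2, t1}
  B3 = {t0}
s0 ∈ B0, t0 ∈ B3 → different blocks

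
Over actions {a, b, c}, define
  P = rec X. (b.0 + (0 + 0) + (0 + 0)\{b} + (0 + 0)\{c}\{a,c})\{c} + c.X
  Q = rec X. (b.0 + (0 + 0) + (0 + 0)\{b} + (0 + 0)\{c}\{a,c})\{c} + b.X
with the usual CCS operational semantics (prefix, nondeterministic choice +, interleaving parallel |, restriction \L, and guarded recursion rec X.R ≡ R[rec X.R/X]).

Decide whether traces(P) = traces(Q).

P's transition system — 2 states:
  m0 = rec X. (b.0 + (0 + 0) + (0 + 0)\{b} + (0 + 0)\{c}\{a,c})\{c} + c.X has moves —b→ m1, —c→ m0
  m1 = 0\{c} has moves ∅
Q's transition system — 2 states:
  n0 = rec X. (b.0 + (0 + 0) + (0 + 0)\{b} + (0 + 0)\{c}\{a,c})\{c} + b.X has moves —b→ n0, —b→ n1
  n1 = 0\{c} has moves ∅
Executing c from P (initial set {m0}):
  [1] c ⇒ {m0}
  ✓ P
Executing c from Q (initial set {n0}):
  [1] c ⇒ ∅  — Q cannot continue

trace-distinct — witness ⟨c⟩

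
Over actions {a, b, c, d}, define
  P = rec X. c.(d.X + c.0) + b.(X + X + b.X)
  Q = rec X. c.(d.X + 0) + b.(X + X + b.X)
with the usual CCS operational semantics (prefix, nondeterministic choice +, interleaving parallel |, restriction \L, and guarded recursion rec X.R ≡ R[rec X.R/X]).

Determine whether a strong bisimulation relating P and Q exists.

Reachable graph of P (4 states):
  u0 = rec X. c.(d.X + c.0) + b.(X + X + b.X) → -b-> u1, -c-> u2
  u1 = (rec X. c.(d.X + c.0) + b.(X + X + b.X)) + (rec X. c.(d.X + c.0) + b.(X + X + b.X)) + b.(rec X. c.(d.X + c.0) + b.(X + X + b.X)) → -b-> u0, -b-> u1, -c-> u2
  u2 = d.(rec X. c.(d.X + c.0) + b.(X + X + b.X)) + c.0 → -c-> u3, -d-> u0
  u3 = 0 → ∅
Reachable graph of Q (3 states):
  v0 = rec X. c.(d.X + 0) + b.(X + X + b.X) → -b-> v1, -c-> v2
  v1 = (rec X. c.(d.X + 0) + b.(X + X + b.X)) + (rec X. c.(d.X + 0) + b.(X + X + b.X)) + b.(rec X. c.(d.X + 0) + b.(X + X + b.X)) → -b-> v0, -b-> v1, -c-> v2
  v2 = d.(rec X. c.(d.X + 0) + b.(X + X + b.X)) + 0 → -d-> v0
Partition-refinement fixed point:
  B0 = {u0, u1}
  B1 = {u2}
  B2 = {u3}
  B3 = {v0, v1}
  B4 = {v2}
u0 ∈ B0, v0 ∈ B3 → different blocks

P ≁ Q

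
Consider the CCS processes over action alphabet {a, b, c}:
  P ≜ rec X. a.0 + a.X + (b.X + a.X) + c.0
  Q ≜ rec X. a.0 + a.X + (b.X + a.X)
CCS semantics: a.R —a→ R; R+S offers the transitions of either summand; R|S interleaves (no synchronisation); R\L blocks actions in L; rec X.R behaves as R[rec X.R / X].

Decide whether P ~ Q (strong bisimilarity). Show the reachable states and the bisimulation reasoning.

P's transition system — 2 states:
  p0 = rec X. a.0 + a.X + (b.X + a.X) + c.0 → -a-> p0, -a-> p1, -b-> p0, -c-> p1
  p1 = 0 → ·
Q's transition system — 2 states:
  q0 = rec X. a.0 + a.X + (b.X + a.X) → -a-> q0, -a-> q1, -b-> q0
  q1 = 0 → ·
Partition-refinement fixed point:
  B0 = {p0}
  B1 = {p1, q1}
  B2 = {q0}
p0 ∈ B0, q0 ∈ B2 → different blocks

P ≁ Q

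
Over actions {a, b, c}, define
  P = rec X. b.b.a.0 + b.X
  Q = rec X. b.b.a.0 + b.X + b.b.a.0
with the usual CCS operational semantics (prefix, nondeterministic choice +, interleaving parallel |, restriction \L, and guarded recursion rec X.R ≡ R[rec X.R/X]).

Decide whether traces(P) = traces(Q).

LTS(P): 4 reachable states
  s0 = rec X. b.b.a.0 + b.X :: —b→ s0, —b→ s1
  s1 = b.a.0 :: —b→ s2
  s2 = a.0 :: —a→ s3
  s3 = 0 :: ·
LTS(Q): 4 reachable states
  t0 = rec X. b.b.a.0 + b.X + b.b.a.0 :: —b→ t0, —b→ t1
  t1 = b.a.0 :: —b→ t2
  t2 = a.0 :: —a→ t3
  t3 = 0 :: ·
Coarsest stable partition (strong bisimilarity classes):
  B0 = {s0, t0}
  B1 = {s1, t1}
  B2 = {s2, t2}
  B3 = {s3, t3}
s0 ∈ B0, t0 ∈ B0 → same block
Bisimilar ⇒ trace-equivalent.

YES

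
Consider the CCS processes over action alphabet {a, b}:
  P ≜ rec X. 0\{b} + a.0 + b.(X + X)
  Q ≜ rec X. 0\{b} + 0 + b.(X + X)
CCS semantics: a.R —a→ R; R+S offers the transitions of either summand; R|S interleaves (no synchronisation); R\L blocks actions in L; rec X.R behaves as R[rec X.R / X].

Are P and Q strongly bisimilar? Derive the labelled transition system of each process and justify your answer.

LTS(P): 3 reachable states
  s0 = rec X. 0\{b} + a.0 + b.(X + X) ⊢ -a-> s1, -b-> s2
  s1 = 0 ⊢ stopped
  s2 = (rec X. 0\{b} + a.0 + b.(X + X)) + (rec X. 0\{b} + a.0 + b.(X + X)) ⊢ -a-> s1, -b-> s2
LTS(Q): 2 reachable states
  t0 = rec X. 0\{b} + 0 + b.(X + X) ⊢ -b-> t1
  t1 = (rec X. 0\{b} + 0 + b.(X + X)) + (rec X. 0\{b} + 0 + b.(X + X)) ⊢ -b-> t1
Partition-refinement fixed point:
  B0 = {s0, s2}
  B1 = {s1}
  B2 = {t0, t1}
s0 ∈ B0, t0 ∈ B2 → different blocks

not bisimilar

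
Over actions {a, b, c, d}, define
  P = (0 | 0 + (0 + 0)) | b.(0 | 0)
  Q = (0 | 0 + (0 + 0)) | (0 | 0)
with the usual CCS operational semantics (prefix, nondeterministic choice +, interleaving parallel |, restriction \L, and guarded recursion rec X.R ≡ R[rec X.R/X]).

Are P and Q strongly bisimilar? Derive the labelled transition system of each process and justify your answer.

NO

Reachable graph of P (2 states):
  p0 = (0 | 0 + (0 + 0)) | b.(0 | 0) | =b=> p1
  p1 = (0 | 0 + (0 + 0)) | (0 | 0) | ·
Reachable graph of Q (1 states):
  q0 = (0 | 0 + (0 + 0)) | (0 | 0) | ·
Coarsest stable partition (strong bisimilarity classes):
  B0 = {p0}
  B1 = {p1, q0}
p0 ∈ B0, q0 ∈ B1 → different blocks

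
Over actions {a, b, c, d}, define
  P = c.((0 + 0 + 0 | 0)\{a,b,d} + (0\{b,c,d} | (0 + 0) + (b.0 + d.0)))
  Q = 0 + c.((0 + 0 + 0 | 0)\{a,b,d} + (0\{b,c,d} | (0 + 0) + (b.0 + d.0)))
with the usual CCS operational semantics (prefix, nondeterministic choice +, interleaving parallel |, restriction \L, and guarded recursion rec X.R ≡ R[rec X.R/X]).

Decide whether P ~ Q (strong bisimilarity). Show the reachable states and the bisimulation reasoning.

P ~ Q

LTS(P): 3 reachable states
  p0 = c.((0 + 0 + 0 | 0)\{a,b,d} + (0\{b,c,d} | (0 + 0) + (b.0 + d.0))) | --c--▸ p1
  p1 = (0 + 0 + 0 | 0)\{a,b,d} + (0\{b,c,d} | (0 + 0) + (b.0 + d.0)) | --b--▸ p2, --d--▸ p2
  p2 = 0 | deadlocked
LTS(Q): 3 reachable states
  q0 = 0 + c.((0 + 0 + 0 | 0)\{a,b,d} + (0\{b,c,d} | (0 + 0) + (b.0 + d.0))) | --c--▸ q1
  q1 = (0 + 0 + 0 | 0)\{a,b,d} + (0\{b,c,d} | (0 + 0) + (b.0 + d.0)) | --b--▸ q2, --d--▸ q2
  q2 = 0 | deadlocked
Coarsest stable partition (strong bisimilarity classes):
  B0 = {p0, q0}
  B1 = {p1, q1}
  B2 = {p2, q2}
p0 ∈ B0, q0 ∈ B0 → same block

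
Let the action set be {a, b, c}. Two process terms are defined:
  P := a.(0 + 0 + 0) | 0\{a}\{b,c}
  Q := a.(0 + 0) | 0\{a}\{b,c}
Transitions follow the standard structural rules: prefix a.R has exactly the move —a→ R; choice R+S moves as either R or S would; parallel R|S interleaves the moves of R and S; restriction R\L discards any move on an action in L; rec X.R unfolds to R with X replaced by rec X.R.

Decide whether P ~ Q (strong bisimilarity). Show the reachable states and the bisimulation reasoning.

Reachable graph of P (2 states):
  m0 = a.(0 + 0 + 0) | 0\{a}\{b,c} ⊢ =a=> m1
  m1 = (0 + 0 + 0) | 0\{a}\{b,c} ⊢ deadlocked
Reachable graph of Q (2 states):
  n0 = a.(0 + 0) | 0\{a}\{b,c} ⊢ =a=> n1
  n1 = (0 + 0) | 0\{a}\{b,c} ⊢ deadlocked
Bisimilarity quotient blocks:
  B0 = {m0, n0}
  B1 = {m1, n1}
m0 ∈ B0, n0 ∈ B0 → same block

P ~ Q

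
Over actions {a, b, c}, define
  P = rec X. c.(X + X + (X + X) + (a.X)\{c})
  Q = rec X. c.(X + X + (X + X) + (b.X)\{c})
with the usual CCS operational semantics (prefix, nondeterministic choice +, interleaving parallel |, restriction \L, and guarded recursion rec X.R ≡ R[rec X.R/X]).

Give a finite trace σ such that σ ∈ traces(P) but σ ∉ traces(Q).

ca

LTS(P): 3 reachable states
  m0 = rec X. c.(X + X + (X + X) + (a.X)\{c}) | —c→ m1
  m1 = (rec X. c.(X + X + (X + X) + (a.X)\{c})) + (rec X. c.(X + X + (X + X) + (a.X)\{c})) + ((rec X. c.(X + X + (X + X) + (a.X)\{c})) + (rec X. c.(X + X + (X + X) + (a.X)\{c}))) + (a.(rec X. c.(X + X + (X + X) + (a.X)\{c})))\{c} | —a→ m2, —c→ m1
  m2 = (rec X. c.(X + X + (X + X) + (a.X)\{c}))\{c} | stopped
LTS(Q): 3 reachable states
  n0 = rec X. c.(X + X + (X + X) + (b.X)\{c}) | —c→ n1
  n1 = (rec X. c.(X + X + (X + X) + (b.X)\{c})) + (rec X. c.(X + X + (X + X) + (b.X)\{c})) + ((rec X. c.(X + X + (X + X) + (b.X)\{c})) + (rec X. c.(X + X + (X + X) + (b.X)\{c}))) + (b.(rec X. c.(X + X + (X + X) + (b.X)\{c})))\{c} | —b→ n2, —c→ n1
  n2 = (rec X. c.(X + X + (X + X) + (b.X)\{c}))\{c} | stopped
Run σ = ⟨ca⟩ on P: start {m0}
  [1] c ⇒ {m1}
  [2] a ⇒ {m2}
  — P admits the full trace.
Run σ = ⟨ca⟩ on Q: start {n0}
  [1] c ⇒ {n1}
  [2] a ⇒ no successor for Q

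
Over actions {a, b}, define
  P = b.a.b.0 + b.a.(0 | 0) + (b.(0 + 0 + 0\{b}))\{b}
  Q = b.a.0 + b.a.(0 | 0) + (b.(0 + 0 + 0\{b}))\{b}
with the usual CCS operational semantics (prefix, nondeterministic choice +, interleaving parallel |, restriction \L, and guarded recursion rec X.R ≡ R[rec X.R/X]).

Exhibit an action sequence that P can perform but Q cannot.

LTS(P): 6 reachable states
  p0 = b.a.b.0 + b.a.(0 | 0) + (b.(0 + 0 + 0\{b}))\{b} has moves -b-> p1, -b-> p2
  p1 = a.(0 | 0) has moves -a-> p3
  p2 = a.b.0 has moves -a-> p4
  p3 = 0 | 0 has moves ·
  p4 = b.0 has moves -b-> p5
  p5 = 0 has moves ·
LTS(Q): 5 reachable states
  q0 = b.a.0 + b.a.(0 | 0) + (b.(0 + 0 + 0\{b}))\{b} has moves -b-> q1, -b-> q2
  q1 = a.(0 | 0) has moves -a-> q3
  q2 = a.0 has moves -a-> q4
  q3 = 0 | 0 has moves ·
  q4 = 0 has moves ·
Trace ⟨bab⟩ through P, begin at {p0}:
  after b @ step 1: {p1, p2}
  after a @ step 2: {p3, p4}
  after b @ step 3: {p5}
  P completes σ.
Trace ⟨bab⟩ through Q, begin at {q0}:
  after b @ step 1: {q1, q2}
  after a @ step 2: {q3, q4}
  after b @ step 3: no successor for Q

bab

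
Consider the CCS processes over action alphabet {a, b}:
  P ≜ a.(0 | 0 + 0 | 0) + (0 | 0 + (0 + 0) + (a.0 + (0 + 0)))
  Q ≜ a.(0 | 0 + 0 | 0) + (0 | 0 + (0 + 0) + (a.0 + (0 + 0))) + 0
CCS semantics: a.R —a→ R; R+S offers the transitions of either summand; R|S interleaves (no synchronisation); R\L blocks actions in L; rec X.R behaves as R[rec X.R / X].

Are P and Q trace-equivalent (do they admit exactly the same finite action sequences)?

trace-equivalent

P's transition system — 3 states:
  s0 = a.(0 | 0 + 0 | 0) + (0 | 0 + (0 + 0) + (a.0 + (0 + 0))) has moves =a=> s1, =a=> s2
  s1 = 0 has moves stopped
  s2 = 0 | 0 + 0 | 0 has moves stopped
Q's transition system — 3 states:
  t0 = a.(0 | 0 + 0 | 0) + (0 | 0 + (0 + 0) + (a.0 + (0 + 0))) + 0 has moves =a=> t1, =a=> t2
  t1 = 0 has moves stopped
  t2 = 0 | 0 + 0 | 0 has moves stopped
Coarsest stable partition (strong bisimilarity classes):
  B0 = {s0, t0}
  B1 = {s1, s2, t1, t2}
s0 ∈ B0, t0 ∈ B0 → same block
Bisimilar ⇒ trace-equivalent.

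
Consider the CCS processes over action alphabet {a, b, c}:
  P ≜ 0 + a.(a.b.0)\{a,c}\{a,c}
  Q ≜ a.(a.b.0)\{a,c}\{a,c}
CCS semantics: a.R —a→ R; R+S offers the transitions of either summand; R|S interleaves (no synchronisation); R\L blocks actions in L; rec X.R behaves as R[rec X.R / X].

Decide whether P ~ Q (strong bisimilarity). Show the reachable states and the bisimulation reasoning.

P's transition system — 2 states:
  s0 = 0 + a.(a.b.0)\{a,c}\{a,c} :: ··a··> s1
  s1 = (a.b.0)\{a,c}\{a,c} :: deadlocked
Q's transition system — 2 states:
  t0 = a.(a.b.0)\{a,c}\{a,c} :: ··a··> t1
  t1 = (a.b.0)\{a,c}\{a,c} :: deadlocked
Bisimilarity quotient blocks:
  B0 = {s0, t0}
  B1 = {s1, t1}
s0 ∈ B0, t0 ∈ B0 → same block

bisimilar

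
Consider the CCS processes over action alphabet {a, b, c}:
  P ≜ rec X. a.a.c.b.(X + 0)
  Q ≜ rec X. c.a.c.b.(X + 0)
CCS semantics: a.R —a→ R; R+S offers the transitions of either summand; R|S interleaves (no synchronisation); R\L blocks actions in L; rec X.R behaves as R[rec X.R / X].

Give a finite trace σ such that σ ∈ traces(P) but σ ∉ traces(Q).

Reachable graph of P (5 states):
  s0 = rec X. a.a.c.b.(X + 0) → -a-> s1
  s1 = a.c.b.((rec X. a.a.c.b.(X + 0)) + 0) → -a-> s2
  s2 = c.b.((rec X. a.a.c.b.(X + 0)) + 0) → -c-> s3
  s3 = b.((rec X. a.a.c.b.(X + 0)) + 0) → -b-> s4
  s4 = (rec X. a.a.c.b.(X + 0)) + 0 → -a-> s1
Reachable graph of Q (5 states):
  t0 = rec X. c.a.c.b.(X + 0) → -c-> t1
  t1 = a.c.b.((rec X. c.a.c.b.(X + 0)) + 0) → -a-> t2
  t2 = c.b.((rec X. c.a.c.b.(X + 0)) + 0) → -c-> t3
  t3 = b.((rec X. c.a.c.b.(X + 0)) + 0) → -b-> t4
  t4 = (rec X. c.a.c.b.(X + 0)) + 0 → -c-> t1
Run σ = ⟨a⟩ on P: start {s0}
  step 1 (a): {s1}
  — P admits the full trace.
Run σ = ⟨a⟩ on Q: start {t0}
  step 1 (a): no successor for Q

a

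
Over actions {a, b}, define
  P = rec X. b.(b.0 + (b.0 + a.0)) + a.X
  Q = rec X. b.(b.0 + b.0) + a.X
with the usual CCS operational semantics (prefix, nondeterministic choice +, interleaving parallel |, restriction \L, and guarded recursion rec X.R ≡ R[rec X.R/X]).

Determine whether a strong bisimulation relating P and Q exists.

P ≁ Q

LTS(P): 3 reachable states
  p0 = rec X. b.(b.0 + (b.0 + a.0)) + a.X ⊢ =a=> p0, =b=> p1
  p1 = b.0 + (b.0 + a.0) ⊢ =a=> p2, =b=> p2
  p2 = 0 ⊢ ∅
LTS(Q): 3 reachable states
  q0 = rec X. b.(b.0 + b.0) + a.X ⊢ =a=> q0, =b=> q1
  q1 = b.0 + b.0 ⊢ =b=> q2
  q2 = 0 ⊢ ∅
Bisimilarity quotient blocks:
  B0 = {p0}
  B1 = {p1}
  B2 = {p2, q2}
  B3 = {q0}
  B4 = {q1}
p0 ∈ B0, q0 ∈ B3 → different blocks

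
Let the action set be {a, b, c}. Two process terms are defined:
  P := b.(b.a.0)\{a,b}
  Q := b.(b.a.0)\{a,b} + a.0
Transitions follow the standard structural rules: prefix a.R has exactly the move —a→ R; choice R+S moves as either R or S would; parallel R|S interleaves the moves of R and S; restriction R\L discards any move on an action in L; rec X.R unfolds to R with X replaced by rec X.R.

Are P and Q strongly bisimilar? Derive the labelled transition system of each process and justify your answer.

NO

P's transition system — 2 states:
  s0 = b.(b.a.0)\{a,b} has moves -b-> s1
  s1 = (b.a.0)\{a,b} has moves (no moves)
Q's transition system — 3 states:
  t0 = b.(b.a.0)\{a,b} + a.0 has moves -a-> t1, -b-> t2
  t1 = 0 has moves (no moves)
  t2 = (b.a.0)\{a,b} has moves (no moves)
Coarsest stable partition (strong bisimilarity classes):
  B0 = {s0}
  B1 = {s1, t1, t2}
  B2 = {t0}
s0 ∈ B0, t0 ∈ B2 → different blocks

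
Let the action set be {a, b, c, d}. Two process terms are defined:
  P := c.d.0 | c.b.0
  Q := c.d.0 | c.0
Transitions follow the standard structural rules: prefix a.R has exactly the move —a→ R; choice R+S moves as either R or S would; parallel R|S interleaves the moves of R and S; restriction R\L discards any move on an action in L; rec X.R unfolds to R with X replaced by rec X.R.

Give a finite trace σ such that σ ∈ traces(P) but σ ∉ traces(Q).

LTS(P): 9 reachable states
  u0 = c.d.0 | c.b.0 has moves ··c··> u1, ··c··> u2
  u1 = c.d.0 | b.0 has moves ··b··> u3, ··c··> u4
  u2 = d.0 | c.b.0 has moves ··c··> u4, ··d··> u5
  u3 = c.d.0 | 0 has moves ··c··> u6
  u4 = d.0 | b.0 has moves ··b··> u6, ··d··> u7
  u5 = 0 | c.b.0 has moves ··c··> u7
  u6 = d.0 | 0 has moves ··d··> u8
  u7 = 0 | b.0 has moves ··b··> u8
  u8 = 0 | 0 has moves (no moves)
LTS(Q): 6 reachable states
  v0 = c.d.0 | c.0 has moves ··c··> v1, ··c··> v2
  v1 = c.d.0 | 0 has moves ··c··> v3
  v2 = d.0 | c.0 has moves ··c··> v3, ··d··> v4
  v3 = d.0 | 0 has moves ··d··> v5
  v4 = 0 | c.0 has moves ··c··> v5
  v5 = 0 | 0 has moves (no moves)
Executing cb from P (initial set {u0}):
  step 1 (c): {u1, u2}
  step 2 (b): {u3}
  — P admits the full trace.
Executing cb from Q (initial set {v0}):
  step 1 (c): {v1, v2}
  step 2 (b): ∅  — Q cannot continue

cb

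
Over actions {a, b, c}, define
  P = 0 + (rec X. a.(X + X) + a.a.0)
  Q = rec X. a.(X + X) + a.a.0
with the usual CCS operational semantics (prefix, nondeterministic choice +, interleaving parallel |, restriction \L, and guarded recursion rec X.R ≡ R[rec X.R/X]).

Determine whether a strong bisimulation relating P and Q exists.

LTS(P): 4 reachable states
  u0 = 0 + (rec X. a.(X + X) + a.a.0) → —a→ u1, —a→ u2
  u1 = (rec X. a.(X + X) + a.a.0) + (rec X. a.(X + X) + a.a.0) → —a→ u1, —a→ u2
  u2 = a.0 → —a→ u3
  u3 = 0 → ·
LTS(Q): 4 reachable states
  v0 = rec X. a.(X + X) + a.a.0 → —a→ v1, —a→ v2
  v1 = (rec X. a.(X + X) + a.a.0) + (rec X. a.(X + X) + a.a.0) → —a→ v1, —a→ v2
  v2 = a.0 → —a→ v3
  v3 = 0 → ·
Partition-refinement fixed point:
  B0 = {u0, u1, v0, v1}
  B1 = {u2, v2}
  B2 = {u3, v3}
u0 ∈ B0, v0 ∈ B0 → same block

bisimilar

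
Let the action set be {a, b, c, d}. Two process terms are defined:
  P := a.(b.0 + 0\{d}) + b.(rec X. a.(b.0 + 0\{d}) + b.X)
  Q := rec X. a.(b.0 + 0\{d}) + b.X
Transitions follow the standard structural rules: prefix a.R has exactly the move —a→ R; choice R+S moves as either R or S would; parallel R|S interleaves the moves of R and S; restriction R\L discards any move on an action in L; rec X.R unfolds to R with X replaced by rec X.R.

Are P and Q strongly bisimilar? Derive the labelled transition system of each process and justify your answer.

LTS(P): 4 reachable states
  m0 = a.(b.0 + 0\{d}) + b.(rec X. a.(b.0 + 0\{d}) + b.X) :: -a-> m1, -b-> m2
  m1 = b.0 + 0\{d} :: -b-> m3
  m2 = rec X. a.(b.0 + 0\{d}) + b.X :: -a-> m1, -b-> m2
  m3 = 0 :: ·
LTS(Q): 3 reachable states
  n0 = rec X. a.(b.0 + 0\{d}) + b.X :: -a-> n1, -b-> n0
  n1 = b.0 + 0\{d} :: -b-> n2
  n2 = 0 :: ·
Partition-refinement fixed point:
  B0 = {m0, m2, n0}
  B1 = {m1, n1}
  B2 = {m3, n2}
m0 ∈ B0, n0 ∈ B0 → same block

P ~ Q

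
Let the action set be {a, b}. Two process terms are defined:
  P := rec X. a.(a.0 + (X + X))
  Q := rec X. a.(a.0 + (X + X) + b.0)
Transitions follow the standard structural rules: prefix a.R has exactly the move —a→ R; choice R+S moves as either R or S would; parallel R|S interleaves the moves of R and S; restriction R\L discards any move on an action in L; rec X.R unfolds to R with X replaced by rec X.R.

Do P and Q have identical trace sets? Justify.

P's transition system — 3 states:
  m0 = rec X. a.(a.0 + (X + X)) :: =a=> m1
  m1 = a.0 + ((rec X. a.(a.0 + (X + X))) + (rec X. a.(a.0 + (X + X)))) :: =a=> m1, =a=> m2
  m2 = 0 :: stopped
Q's transition system — 3 states:
  n0 = rec X. a.(a.0 + (X + X) + b.0) :: =a=> n1
  n1 = a.0 + ((rec X. a.(a.0 + (X + X) + b.0)) + (rec X. a.(a.0 + (X + X) + b.0))) + b.0 :: =a=> n1, =a=> n2, =b=> n2
  n2 = 0 :: stopped
Trace ⟨ab⟩ through Q, begin at {n0}:
  after a @ step 1: {n1}
  after b @ step 2: {n2}
  ✓ Q
Trace ⟨ab⟩ through P, begin at {m0}:
  after a @ step 1: {m1}
  after b @ step 2: ∅  — P cannot continue

NO — witness ⟨ab⟩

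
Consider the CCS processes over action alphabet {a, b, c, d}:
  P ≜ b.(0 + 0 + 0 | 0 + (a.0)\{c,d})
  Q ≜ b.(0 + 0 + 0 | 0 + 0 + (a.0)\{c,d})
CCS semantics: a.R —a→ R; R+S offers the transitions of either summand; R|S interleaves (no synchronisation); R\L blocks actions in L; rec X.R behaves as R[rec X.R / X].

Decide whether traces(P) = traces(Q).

trace-equivalent

LTS(P): 3 reachable states
  p0 = b.(0 + 0 + 0 | 0 + (a.0)\{c,d}) | --b--▸ p1
  p1 = 0 + 0 + 0 | 0 + (a.0)\{c,d} | --a--▸ p2
  p2 = 0\{c,d} | ·
LTS(Q): 3 reachable states
  q0 = b.(0 + 0 + 0 | 0 + 0 + (a.0)\{c,d}) | --b--▸ q1
  q1 = 0 + 0 + 0 | 0 + 0 + (a.0)\{c,d} | --a--▸ q2
  q2 = 0\{c,d} | ·
Bisimilarity quotient blocks:
  B0 = {p0, q0}
  B1 = {p1, q1}
  B2 = {p2, q2}
p0 ∈ B0, q0 ∈ B0 → same block
Bisimilar ⇒ trace-equivalent.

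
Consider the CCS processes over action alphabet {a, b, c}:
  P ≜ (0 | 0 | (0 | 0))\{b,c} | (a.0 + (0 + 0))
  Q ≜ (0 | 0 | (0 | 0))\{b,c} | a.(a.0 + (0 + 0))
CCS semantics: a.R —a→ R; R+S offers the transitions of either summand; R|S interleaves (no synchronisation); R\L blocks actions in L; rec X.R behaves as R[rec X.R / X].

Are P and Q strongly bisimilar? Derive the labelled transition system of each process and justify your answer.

P's transition system — 2 states:
  s0 = (0 | 0 | (0 | 0))\{b,c} | (a.0 + (0 + 0)) ⊢ =a=> s1
  s1 = (0 | 0 | (0 | 0))\{b,c} | 0 ⊢ stopped
Q's transition system — 3 states:
  t0 = (0 | 0 | (0 | 0))\{b,c} | a.(a.0 + (0 + 0)) ⊢ =a=> t1
  t1 = (0 | 0 | (0 | 0))\{b,c} | (a.0 + (0 + 0)) ⊢ =a=> t2
  t2 = (0 | 0 | (0 | 0))\{b,c} | 0 ⊢ stopped
Coarsest stable partition (strong bisimilarity classes):
  B0 = {s0, t1}
  B1 = {s1, t2}
  B2 = {t0}
s0 ∈ B0, t0 ∈ B2 → different blocks

not bisimilar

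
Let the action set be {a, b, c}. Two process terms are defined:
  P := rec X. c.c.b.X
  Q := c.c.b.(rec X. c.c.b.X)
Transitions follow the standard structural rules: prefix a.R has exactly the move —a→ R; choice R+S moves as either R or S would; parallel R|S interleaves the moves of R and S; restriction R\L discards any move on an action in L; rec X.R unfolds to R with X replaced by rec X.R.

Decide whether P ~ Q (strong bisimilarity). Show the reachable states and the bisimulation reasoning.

LTS(P): 3 reachable states
  p0 = rec X. c.c.b.X :: -c-> p1
  p1 = c.b.(rec X. c.c.b.X) :: -c-> p2
  p2 = b.(rec X. c.c.b.X) :: -b-> p0
LTS(Q): 4 reachable states
  q0 = c.c.b.(rec X. c.c.b.X) :: -c-> q1
  q1 = c.b.(rec X. c.c.b.X) :: -c-> q2
  q2 = b.(rec X. c.c.b.X) :: -b-> q3
  q3 = rec X. c.c.b.X :: -c-> q1
Bisimilarity quotient blocks:
  B0 = {p0, q0, q3}
  B1 = {p1, q1}
  B2 = {p2, q2}
p0 ∈ B0, q0 ∈ B0 → same block

bisimilar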